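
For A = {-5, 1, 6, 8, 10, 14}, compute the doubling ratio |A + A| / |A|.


|A| = 6.
Compute A + A by enumerating all 36 pairs.
A + A = {-10, -4, 1, 2, 3, 5, 7, 9, 11, 12, 14, 15, 16, 18, 20, 22, 24, 28}, so |A + A| = 18.
K = |A + A| / |A| = 18/6 = 3/1 ≈ 3.0000.
Reference: AP of size 6 gives K = 11/6 ≈ 1.8333; a fully generic set of size 6 gives K ≈ 3.5000.

|A| = 6, |A + A| = 18, K = 18/6 = 3/1.


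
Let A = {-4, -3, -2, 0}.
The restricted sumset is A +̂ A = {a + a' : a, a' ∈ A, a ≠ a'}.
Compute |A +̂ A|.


Restricted sumset: A +̂ A = {a + a' : a ∈ A, a' ∈ A, a ≠ a'}.
Equivalently, take A + A and drop any sum 2a that is achievable ONLY as a + a for a ∈ A (i.e. sums representable only with equal summands).
Enumerate pairs (a, a') with a < a' (symmetric, so each unordered pair gives one sum; this covers all a ≠ a'):
  -4 + -3 = -7
  -4 + -2 = -6
  -4 + 0 = -4
  -3 + -2 = -5
  -3 + 0 = -3
  -2 + 0 = -2
Collected distinct sums: {-7, -6, -5, -4, -3, -2}
|A +̂ A| = 6
(Reference bound: |A +̂ A| ≥ 2|A| - 3 for |A| ≥ 2, with |A| = 4 giving ≥ 5.)

|A +̂ A| = 6


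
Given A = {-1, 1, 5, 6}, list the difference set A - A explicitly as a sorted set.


A - A = {a - a' : a, a' ∈ A}.
Compute a - a' for each ordered pair (a, a'):
a = -1: -1--1=0, -1-1=-2, -1-5=-6, -1-6=-7
a = 1: 1--1=2, 1-1=0, 1-5=-4, 1-6=-5
a = 5: 5--1=6, 5-1=4, 5-5=0, 5-6=-1
a = 6: 6--1=7, 6-1=5, 6-5=1, 6-6=0
Collecting distinct values (and noting 0 appears from a-a):
A - A = {-7, -6, -5, -4, -2, -1, 0, 1, 2, 4, 5, 6, 7}
|A - A| = 13

A - A = {-7, -6, -5, -4, -2, -1, 0, 1, 2, 4, 5, 6, 7}


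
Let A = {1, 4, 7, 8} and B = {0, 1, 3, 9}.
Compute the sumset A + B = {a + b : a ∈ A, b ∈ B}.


A + B = {a + b : a ∈ A, b ∈ B}.
Enumerate all |A|·|B| = 4·4 = 16 pairs (a, b) and collect distinct sums.
a = 1: 1+0=1, 1+1=2, 1+3=4, 1+9=10
a = 4: 4+0=4, 4+1=5, 4+3=7, 4+9=13
a = 7: 7+0=7, 7+1=8, 7+3=10, 7+9=16
a = 8: 8+0=8, 8+1=9, 8+3=11, 8+9=17
Collecting distinct sums: A + B = {1, 2, 4, 5, 7, 8, 9, 10, 11, 13, 16, 17}
|A + B| = 12

A + B = {1, 2, 4, 5, 7, 8, 9, 10, 11, 13, 16, 17}


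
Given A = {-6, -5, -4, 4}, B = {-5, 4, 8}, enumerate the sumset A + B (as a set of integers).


A + B = {a + b : a ∈ A, b ∈ B}.
Enumerate all |A|·|B| = 4·3 = 12 pairs (a, b) and collect distinct sums.
a = -6: -6+-5=-11, -6+4=-2, -6+8=2
a = -5: -5+-5=-10, -5+4=-1, -5+8=3
a = -4: -4+-5=-9, -4+4=0, -4+8=4
a = 4: 4+-5=-1, 4+4=8, 4+8=12
Collecting distinct sums: A + B = {-11, -10, -9, -2, -1, 0, 2, 3, 4, 8, 12}
|A + B| = 11

A + B = {-11, -10, -9, -2, -1, 0, 2, 3, 4, 8, 12}


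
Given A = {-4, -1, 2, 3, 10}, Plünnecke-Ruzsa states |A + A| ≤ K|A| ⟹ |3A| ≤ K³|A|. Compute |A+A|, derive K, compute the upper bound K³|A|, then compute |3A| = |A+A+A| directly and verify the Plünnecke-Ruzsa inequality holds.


|A| = 5.
Step 1: Compute A + A by enumerating all 25 pairs.
A + A = {-8, -5, -2, -1, 1, 2, 4, 5, 6, 9, 12, 13, 20}, so |A + A| = 13.
Step 2: Doubling constant K = |A + A|/|A| = 13/5 = 13/5 ≈ 2.6000.
Step 3: Plünnecke-Ruzsa gives |3A| ≤ K³·|A| = (2.6000)³ · 5 ≈ 87.8800.
Step 4: Compute 3A = A + A + A directly by enumerating all triples (a,b,c) ∈ A³; |3A| = 25.
Step 5: Check 25 ≤ 87.8800? Yes ✓.

K = 13/5, Plünnecke-Ruzsa bound K³|A| ≈ 87.8800, |3A| = 25, inequality holds.


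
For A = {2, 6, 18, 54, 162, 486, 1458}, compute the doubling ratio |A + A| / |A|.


|A| = 7.
Compute A + A by enumerating all 49 pairs.
A + A = {4, 8, 12, 20, 24, 36, 56, 60, 72, 108, 164, 168, 180, 216, 324, 488, 492, 504, 540, 648, 972, 1460, 1464, 1476, 1512, 1620, 1944, 2916}, so |A + A| = 28.
K = |A + A| / |A| = 28/7 = 4/1 ≈ 4.0000.
Reference: AP of size 7 gives K = 13/7 ≈ 1.8571; a fully generic set of size 7 gives K ≈ 4.0000.

|A| = 7, |A + A| = 28, K = 28/7 = 4/1.


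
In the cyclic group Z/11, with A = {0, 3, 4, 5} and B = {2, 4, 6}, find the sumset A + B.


Work in Z/11Z: reduce every sum a + b modulo 11.
Enumerate all 12 pairs:
a = 0: 0+2=2, 0+4=4, 0+6=6
a = 3: 3+2=5, 3+4=7, 3+6=9
a = 4: 4+2=6, 4+4=8, 4+6=10
a = 5: 5+2=7, 5+4=9, 5+6=0
Distinct residues collected: {0, 2, 4, 5, 6, 7, 8, 9, 10}
|A + B| = 9 (out of 11 total residues).

A + B = {0, 2, 4, 5, 6, 7, 8, 9, 10}


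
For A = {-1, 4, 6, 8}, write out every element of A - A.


A - A = {a - a' : a, a' ∈ A}.
Compute a - a' for each ordered pair (a, a'):
a = -1: -1--1=0, -1-4=-5, -1-6=-7, -1-8=-9
a = 4: 4--1=5, 4-4=0, 4-6=-2, 4-8=-4
a = 6: 6--1=7, 6-4=2, 6-6=0, 6-8=-2
a = 8: 8--1=9, 8-4=4, 8-6=2, 8-8=0
Collecting distinct values (and noting 0 appears from a-a):
A - A = {-9, -7, -5, -4, -2, 0, 2, 4, 5, 7, 9}
|A - A| = 11

A - A = {-9, -7, -5, -4, -2, 0, 2, 4, 5, 7, 9}


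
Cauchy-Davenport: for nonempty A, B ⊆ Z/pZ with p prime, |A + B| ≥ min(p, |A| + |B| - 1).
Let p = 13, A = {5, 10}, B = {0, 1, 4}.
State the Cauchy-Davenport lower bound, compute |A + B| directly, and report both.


Cauchy-Davenport: |A + B| ≥ min(p, |A| + |B| - 1) for A, B nonempty in Z/pZ.
|A| = 2, |B| = 3, p = 13.
CD lower bound = min(13, 2 + 3 - 1) = min(13, 4) = 4.
Compute A + B mod 13 directly:
a = 5: 5+0=5, 5+1=6, 5+4=9
a = 10: 10+0=10, 10+1=11, 10+4=1
A + B = {1, 5, 6, 9, 10, 11}, so |A + B| = 6.
Verify: 6 ≥ 4? Yes ✓.

CD lower bound = 4, actual |A + B| = 6.


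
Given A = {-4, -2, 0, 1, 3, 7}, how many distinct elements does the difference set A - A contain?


A - A = {a - a' : a, a' ∈ A}; |A| = 6.
Bounds: 2|A|-1 ≤ |A - A| ≤ |A|² - |A| + 1, i.e. 11 ≤ |A - A| ≤ 31.
Note: 0 ∈ A - A always (from a - a). The set is symmetric: if d ∈ A - A then -d ∈ A - A.
Enumerate nonzero differences d = a - a' with a > a' (then include -d):
Positive differences: {1, 2, 3, 4, 5, 6, 7, 9, 11}
Full difference set: {0} ∪ (positive diffs) ∪ (negative diffs).
|A - A| = 1 + 2·9 = 19 (matches direct enumeration: 19).

|A - A| = 19


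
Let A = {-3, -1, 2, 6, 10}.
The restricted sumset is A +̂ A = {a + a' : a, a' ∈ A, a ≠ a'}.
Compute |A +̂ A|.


Restricted sumset: A +̂ A = {a + a' : a ∈ A, a' ∈ A, a ≠ a'}.
Equivalently, take A + A and drop any sum 2a that is achievable ONLY as a + a for a ∈ A (i.e. sums representable only with equal summands).
Enumerate pairs (a, a') with a < a' (symmetric, so each unordered pair gives one sum; this covers all a ≠ a'):
  -3 + -1 = -4
  -3 + 2 = -1
  -3 + 6 = 3
  -3 + 10 = 7
  -1 + 2 = 1
  -1 + 6 = 5
  -1 + 10 = 9
  2 + 6 = 8
  2 + 10 = 12
  6 + 10 = 16
Collected distinct sums: {-4, -1, 1, 3, 5, 7, 8, 9, 12, 16}
|A +̂ A| = 10
(Reference bound: |A +̂ A| ≥ 2|A| - 3 for |A| ≥ 2, with |A| = 5 giving ≥ 7.)

|A +̂ A| = 10


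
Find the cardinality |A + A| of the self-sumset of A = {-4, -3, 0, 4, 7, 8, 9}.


A + A = {a + a' : a, a' ∈ A}; |A| = 7.
General bounds: 2|A| - 1 ≤ |A + A| ≤ |A|(|A|+1)/2, i.e. 13 ≤ |A + A| ≤ 28.
Lower bound 2|A|-1 is attained iff A is an arithmetic progression.
Enumerate sums a + a' for a ≤ a' (symmetric, so this suffices):
a = -4: -4+-4=-8, -4+-3=-7, -4+0=-4, -4+4=0, -4+7=3, -4+8=4, -4+9=5
a = -3: -3+-3=-6, -3+0=-3, -3+4=1, -3+7=4, -3+8=5, -3+9=6
a = 0: 0+0=0, 0+4=4, 0+7=7, 0+8=8, 0+9=9
a = 4: 4+4=8, 4+7=11, 4+8=12, 4+9=13
a = 7: 7+7=14, 7+8=15, 7+9=16
a = 8: 8+8=16, 8+9=17
a = 9: 9+9=18
Distinct sums: {-8, -7, -6, -4, -3, 0, 1, 3, 4, 5, 6, 7, 8, 9, 11, 12, 13, 14, 15, 16, 17, 18}
|A + A| = 22

|A + A| = 22


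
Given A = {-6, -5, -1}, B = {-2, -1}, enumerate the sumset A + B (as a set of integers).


A + B = {a + b : a ∈ A, b ∈ B}.
Enumerate all |A|·|B| = 3·2 = 6 pairs (a, b) and collect distinct sums.
a = -6: -6+-2=-8, -6+-1=-7
a = -5: -5+-2=-7, -5+-1=-6
a = -1: -1+-2=-3, -1+-1=-2
Collecting distinct sums: A + B = {-8, -7, -6, -3, -2}
|A + B| = 5

A + B = {-8, -7, -6, -3, -2}


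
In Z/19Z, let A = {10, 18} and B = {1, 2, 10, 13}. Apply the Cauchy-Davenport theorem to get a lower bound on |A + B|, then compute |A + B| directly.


Cauchy-Davenport: |A + B| ≥ min(p, |A| + |B| - 1) for A, B nonempty in Z/pZ.
|A| = 2, |B| = 4, p = 19.
CD lower bound = min(19, 2 + 4 - 1) = min(19, 5) = 5.
Compute A + B mod 19 directly:
a = 10: 10+1=11, 10+2=12, 10+10=1, 10+13=4
a = 18: 18+1=0, 18+2=1, 18+10=9, 18+13=12
A + B = {0, 1, 4, 9, 11, 12}, so |A + B| = 6.
Verify: 6 ≥ 5? Yes ✓.

CD lower bound = 5, actual |A + B| = 6.


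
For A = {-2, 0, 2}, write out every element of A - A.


A - A = {a - a' : a, a' ∈ A}.
Compute a - a' for each ordered pair (a, a'):
a = -2: -2--2=0, -2-0=-2, -2-2=-4
a = 0: 0--2=2, 0-0=0, 0-2=-2
a = 2: 2--2=4, 2-0=2, 2-2=0
Collecting distinct values (and noting 0 appears from a-a):
A - A = {-4, -2, 0, 2, 4}
|A - A| = 5

A - A = {-4, -2, 0, 2, 4}


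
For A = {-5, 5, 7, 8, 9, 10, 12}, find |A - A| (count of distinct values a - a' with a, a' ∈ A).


A - A = {a - a' : a, a' ∈ A}; |A| = 7.
Bounds: 2|A|-1 ≤ |A - A| ≤ |A|² - |A| + 1, i.e. 13 ≤ |A - A| ≤ 43.
Note: 0 ∈ A - A always (from a - a). The set is symmetric: if d ∈ A - A then -d ∈ A - A.
Enumerate nonzero differences d = a - a' with a > a' (then include -d):
Positive differences: {1, 2, 3, 4, 5, 7, 10, 12, 13, 14, 15, 17}
Full difference set: {0} ∪ (positive diffs) ∪ (negative diffs).
|A - A| = 1 + 2·12 = 25 (matches direct enumeration: 25).

|A - A| = 25


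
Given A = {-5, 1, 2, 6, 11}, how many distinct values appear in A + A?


A + A = {a + a' : a, a' ∈ A}; |A| = 5.
General bounds: 2|A| - 1 ≤ |A + A| ≤ |A|(|A|+1)/2, i.e. 9 ≤ |A + A| ≤ 15.
Lower bound 2|A|-1 is attained iff A is an arithmetic progression.
Enumerate sums a + a' for a ≤ a' (symmetric, so this suffices):
a = -5: -5+-5=-10, -5+1=-4, -5+2=-3, -5+6=1, -5+11=6
a = 1: 1+1=2, 1+2=3, 1+6=7, 1+11=12
a = 2: 2+2=4, 2+6=8, 2+11=13
a = 6: 6+6=12, 6+11=17
a = 11: 11+11=22
Distinct sums: {-10, -4, -3, 1, 2, 3, 4, 6, 7, 8, 12, 13, 17, 22}
|A + A| = 14

|A + A| = 14


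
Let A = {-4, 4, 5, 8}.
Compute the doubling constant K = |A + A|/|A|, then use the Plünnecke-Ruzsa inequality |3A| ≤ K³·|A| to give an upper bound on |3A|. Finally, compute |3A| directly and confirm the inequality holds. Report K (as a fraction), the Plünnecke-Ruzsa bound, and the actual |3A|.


|A| = 4.
Step 1: Compute A + A by enumerating all 16 pairs.
A + A = {-8, 0, 1, 4, 8, 9, 10, 12, 13, 16}, so |A + A| = 10.
Step 2: Doubling constant K = |A + A|/|A| = 10/4 = 10/4 ≈ 2.5000.
Step 3: Plünnecke-Ruzsa gives |3A| ≤ K³·|A| = (2.5000)³ · 4 ≈ 62.5000.
Step 4: Compute 3A = A + A + A directly by enumerating all triples (a,b,c) ∈ A³; |3A| = 19.
Step 5: Check 19 ≤ 62.5000? Yes ✓.

K = 10/4, Plünnecke-Ruzsa bound K³|A| ≈ 62.5000, |3A| = 19, inequality holds.


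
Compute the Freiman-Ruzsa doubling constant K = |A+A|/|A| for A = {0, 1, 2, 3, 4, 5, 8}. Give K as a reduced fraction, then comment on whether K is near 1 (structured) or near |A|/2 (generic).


|A| = 7.
Compute A + A by enumerating all 49 pairs.
A + A = {0, 1, 2, 3, 4, 5, 6, 7, 8, 9, 10, 11, 12, 13, 16}, so |A + A| = 15.
K = |A + A| / |A| = 15/7 (already in lowest terms) ≈ 2.1429.
Reference: AP of size 7 gives K = 13/7 ≈ 1.8571; a fully generic set of size 7 gives K ≈ 4.0000.

|A| = 7, |A + A| = 15, K = 15/7.


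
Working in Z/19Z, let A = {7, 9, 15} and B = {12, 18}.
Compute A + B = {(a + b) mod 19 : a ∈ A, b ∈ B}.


Work in Z/19Z: reduce every sum a + b modulo 19.
Enumerate all 6 pairs:
a = 7: 7+12=0, 7+18=6
a = 9: 9+12=2, 9+18=8
a = 15: 15+12=8, 15+18=14
Distinct residues collected: {0, 2, 6, 8, 14}
|A + B| = 5 (out of 19 total residues).

A + B = {0, 2, 6, 8, 14}


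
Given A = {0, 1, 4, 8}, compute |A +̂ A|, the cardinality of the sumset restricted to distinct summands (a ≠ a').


Restricted sumset: A +̂ A = {a + a' : a ∈ A, a' ∈ A, a ≠ a'}.
Equivalently, take A + A and drop any sum 2a that is achievable ONLY as a + a for a ∈ A (i.e. sums representable only with equal summands).
Enumerate pairs (a, a') with a < a' (symmetric, so each unordered pair gives one sum; this covers all a ≠ a'):
  0 + 1 = 1
  0 + 4 = 4
  0 + 8 = 8
  1 + 4 = 5
  1 + 8 = 9
  4 + 8 = 12
Collected distinct sums: {1, 4, 5, 8, 9, 12}
|A +̂ A| = 6
(Reference bound: |A +̂ A| ≥ 2|A| - 3 for |A| ≥ 2, with |A| = 4 giving ≥ 5.)

|A +̂ A| = 6


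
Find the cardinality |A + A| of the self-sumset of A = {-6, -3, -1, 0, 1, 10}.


A + A = {a + a' : a, a' ∈ A}; |A| = 6.
General bounds: 2|A| - 1 ≤ |A + A| ≤ |A|(|A|+1)/2, i.e. 11 ≤ |A + A| ≤ 21.
Lower bound 2|A|-1 is attained iff A is an arithmetic progression.
Enumerate sums a + a' for a ≤ a' (symmetric, so this suffices):
a = -6: -6+-6=-12, -6+-3=-9, -6+-1=-7, -6+0=-6, -6+1=-5, -6+10=4
a = -3: -3+-3=-6, -3+-1=-4, -3+0=-3, -3+1=-2, -3+10=7
a = -1: -1+-1=-2, -1+0=-1, -1+1=0, -1+10=9
a = 0: 0+0=0, 0+1=1, 0+10=10
a = 1: 1+1=2, 1+10=11
a = 10: 10+10=20
Distinct sums: {-12, -9, -7, -6, -5, -4, -3, -2, -1, 0, 1, 2, 4, 7, 9, 10, 11, 20}
|A + A| = 18

|A + A| = 18


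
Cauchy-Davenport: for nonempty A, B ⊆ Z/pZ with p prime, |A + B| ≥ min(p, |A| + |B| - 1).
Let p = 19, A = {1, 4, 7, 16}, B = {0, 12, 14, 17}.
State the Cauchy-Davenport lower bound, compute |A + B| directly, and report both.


Cauchy-Davenport: |A + B| ≥ min(p, |A| + |B| - 1) for A, B nonempty in Z/pZ.
|A| = 4, |B| = 4, p = 19.
CD lower bound = min(19, 4 + 4 - 1) = min(19, 7) = 7.
Compute A + B mod 19 directly:
a = 1: 1+0=1, 1+12=13, 1+14=15, 1+17=18
a = 4: 4+0=4, 4+12=16, 4+14=18, 4+17=2
a = 7: 7+0=7, 7+12=0, 7+14=2, 7+17=5
a = 16: 16+0=16, 16+12=9, 16+14=11, 16+17=14
A + B = {0, 1, 2, 4, 5, 7, 9, 11, 13, 14, 15, 16, 18}, so |A + B| = 13.
Verify: 13 ≥ 7? Yes ✓.

CD lower bound = 7, actual |A + B| = 13.


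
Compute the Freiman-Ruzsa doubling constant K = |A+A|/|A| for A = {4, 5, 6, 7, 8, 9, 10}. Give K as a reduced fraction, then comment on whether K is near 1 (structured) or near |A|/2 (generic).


|A| = 7.
Compute A + A by enumerating all 49 pairs.
A + A = {8, 9, 10, 11, 12, 13, 14, 15, 16, 17, 18, 19, 20}, so |A + A| = 13.
K = |A + A| / |A| = 13/7 (already in lowest terms) ≈ 1.8571.
Reference: AP of size 7 gives K = 13/7 ≈ 1.8571; a fully generic set of size 7 gives K ≈ 4.0000.

|A| = 7, |A + A| = 13, K = 13/7.


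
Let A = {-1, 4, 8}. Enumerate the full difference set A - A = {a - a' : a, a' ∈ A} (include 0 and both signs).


A - A = {a - a' : a, a' ∈ A}.
Compute a - a' for each ordered pair (a, a'):
a = -1: -1--1=0, -1-4=-5, -1-8=-9
a = 4: 4--1=5, 4-4=0, 4-8=-4
a = 8: 8--1=9, 8-4=4, 8-8=0
Collecting distinct values (and noting 0 appears from a-a):
A - A = {-9, -5, -4, 0, 4, 5, 9}
|A - A| = 7

A - A = {-9, -5, -4, 0, 4, 5, 9}


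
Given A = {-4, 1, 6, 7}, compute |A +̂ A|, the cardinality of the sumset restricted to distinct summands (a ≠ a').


Restricted sumset: A +̂ A = {a + a' : a ∈ A, a' ∈ A, a ≠ a'}.
Equivalently, take A + A and drop any sum 2a that is achievable ONLY as a + a for a ∈ A (i.e. sums representable only with equal summands).
Enumerate pairs (a, a') with a < a' (symmetric, so each unordered pair gives one sum; this covers all a ≠ a'):
  -4 + 1 = -3
  -4 + 6 = 2
  -4 + 7 = 3
  1 + 6 = 7
  1 + 7 = 8
  6 + 7 = 13
Collected distinct sums: {-3, 2, 3, 7, 8, 13}
|A +̂ A| = 6
(Reference bound: |A +̂ A| ≥ 2|A| - 3 for |A| ≥ 2, with |A| = 4 giving ≥ 5.)

|A +̂ A| = 6


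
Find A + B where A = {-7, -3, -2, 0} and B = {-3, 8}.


A + B = {a + b : a ∈ A, b ∈ B}.
Enumerate all |A|·|B| = 4·2 = 8 pairs (a, b) and collect distinct sums.
a = -7: -7+-3=-10, -7+8=1
a = -3: -3+-3=-6, -3+8=5
a = -2: -2+-3=-5, -2+8=6
a = 0: 0+-3=-3, 0+8=8
Collecting distinct sums: A + B = {-10, -6, -5, -3, 1, 5, 6, 8}
|A + B| = 8

A + B = {-10, -6, -5, -3, 1, 5, 6, 8}


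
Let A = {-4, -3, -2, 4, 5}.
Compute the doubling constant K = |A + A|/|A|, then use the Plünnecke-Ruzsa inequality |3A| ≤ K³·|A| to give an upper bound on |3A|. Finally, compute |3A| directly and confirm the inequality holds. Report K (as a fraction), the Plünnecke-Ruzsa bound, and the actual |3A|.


|A| = 5.
Step 1: Compute A + A by enumerating all 25 pairs.
A + A = {-8, -7, -6, -5, -4, 0, 1, 2, 3, 8, 9, 10}, so |A + A| = 12.
Step 2: Doubling constant K = |A + A|/|A| = 12/5 = 12/5 ≈ 2.4000.
Step 3: Plünnecke-Ruzsa gives |3A| ≤ K³·|A| = (2.4000)³ · 5 ≈ 69.1200.
Step 4: Compute 3A = A + A + A directly by enumerating all triples (a,b,c) ∈ A³; |3A| = 22.
Step 5: Check 22 ≤ 69.1200? Yes ✓.

K = 12/5, Plünnecke-Ruzsa bound K³|A| ≈ 69.1200, |3A| = 22, inequality holds.


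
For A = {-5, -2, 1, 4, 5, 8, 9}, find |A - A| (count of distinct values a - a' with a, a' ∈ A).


A - A = {a - a' : a, a' ∈ A}; |A| = 7.
Bounds: 2|A|-1 ≤ |A - A| ≤ |A|² - |A| + 1, i.e. 13 ≤ |A - A| ≤ 43.
Note: 0 ∈ A - A always (from a - a). The set is symmetric: if d ∈ A - A then -d ∈ A - A.
Enumerate nonzero differences d = a - a' with a > a' (then include -d):
Positive differences: {1, 3, 4, 5, 6, 7, 8, 9, 10, 11, 13, 14}
Full difference set: {0} ∪ (positive diffs) ∪ (negative diffs).
|A - A| = 1 + 2·12 = 25 (matches direct enumeration: 25).

|A - A| = 25


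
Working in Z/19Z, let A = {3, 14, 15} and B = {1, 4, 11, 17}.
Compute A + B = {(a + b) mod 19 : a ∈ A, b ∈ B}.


Work in Z/19Z: reduce every sum a + b modulo 19.
Enumerate all 12 pairs:
a = 3: 3+1=4, 3+4=7, 3+11=14, 3+17=1
a = 14: 14+1=15, 14+4=18, 14+11=6, 14+17=12
a = 15: 15+1=16, 15+4=0, 15+11=7, 15+17=13
Distinct residues collected: {0, 1, 4, 6, 7, 12, 13, 14, 15, 16, 18}
|A + B| = 11 (out of 19 total residues).

A + B = {0, 1, 4, 6, 7, 12, 13, 14, 15, 16, 18}


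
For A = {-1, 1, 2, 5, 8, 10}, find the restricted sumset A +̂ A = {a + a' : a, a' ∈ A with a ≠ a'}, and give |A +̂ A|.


Restricted sumset: A +̂ A = {a + a' : a ∈ A, a' ∈ A, a ≠ a'}.
Equivalently, take A + A and drop any sum 2a that is achievable ONLY as a + a for a ∈ A (i.e. sums representable only with equal summands).
Enumerate pairs (a, a') with a < a' (symmetric, so each unordered pair gives one sum; this covers all a ≠ a'):
  -1 + 1 = 0
  -1 + 2 = 1
  -1 + 5 = 4
  -1 + 8 = 7
  -1 + 10 = 9
  1 + 2 = 3
  1 + 5 = 6
  1 + 8 = 9
  1 + 10 = 11
  2 + 5 = 7
  2 + 8 = 10
  2 + 10 = 12
  5 + 8 = 13
  5 + 10 = 15
  8 + 10 = 18
Collected distinct sums: {0, 1, 3, 4, 6, 7, 9, 10, 11, 12, 13, 15, 18}
|A +̂ A| = 13
(Reference bound: |A +̂ A| ≥ 2|A| - 3 for |A| ≥ 2, with |A| = 6 giving ≥ 9.)

|A +̂ A| = 13


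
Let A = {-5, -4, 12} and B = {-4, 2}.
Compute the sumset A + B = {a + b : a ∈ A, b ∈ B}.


A + B = {a + b : a ∈ A, b ∈ B}.
Enumerate all |A|·|B| = 3·2 = 6 pairs (a, b) and collect distinct sums.
a = -5: -5+-4=-9, -5+2=-3
a = -4: -4+-4=-8, -4+2=-2
a = 12: 12+-4=8, 12+2=14
Collecting distinct sums: A + B = {-9, -8, -3, -2, 8, 14}
|A + B| = 6

A + B = {-9, -8, -3, -2, 8, 14}


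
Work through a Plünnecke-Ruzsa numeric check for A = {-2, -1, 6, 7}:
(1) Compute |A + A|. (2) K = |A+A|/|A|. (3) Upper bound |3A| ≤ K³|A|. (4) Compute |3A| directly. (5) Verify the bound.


|A| = 4.
Step 1: Compute A + A by enumerating all 16 pairs.
A + A = {-4, -3, -2, 4, 5, 6, 12, 13, 14}, so |A + A| = 9.
Step 2: Doubling constant K = |A + A|/|A| = 9/4 = 9/4 ≈ 2.2500.
Step 3: Plünnecke-Ruzsa gives |3A| ≤ K³·|A| = (2.2500)³ · 4 ≈ 45.5625.
Step 4: Compute 3A = A + A + A directly by enumerating all triples (a,b,c) ∈ A³; |3A| = 16.
Step 5: Check 16 ≤ 45.5625? Yes ✓.

K = 9/4, Plünnecke-Ruzsa bound K³|A| ≈ 45.5625, |3A| = 16, inequality holds.


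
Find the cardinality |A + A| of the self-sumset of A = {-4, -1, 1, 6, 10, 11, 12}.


A + A = {a + a' : a, a' ∈ A}; |A| = 7.
General bounds: 2|A| - 1 ≤ |A + A| ≤ |A|(|A|+1)/2, i.e. 13 ≤ |A + A| ≤ 28.
Lower bound 2|A|-1 is attained iff A is an arithmetic progression.
Enumerate sums a + a' for a ≤ a' (symmetric, so this suffices):
a = -4: -4+-4=-8, -4+-1=-5, -4+1=-3, -4+6=2, -4+10=6, -4+11=7, -4+12=8
a = -1: -1+-1=-2, -1+1=0, -1+6=5, -1+10=9, -1+11=10, -1+12=11
a = 1: 1+1=2, 1+6=7, 1+10=11, 1+11=12, 1+12=13
a = 6: 6+6=12, 6+10=16, 6+11=17, 6+12=18
a = 10: 10+10=20, 10+11=21, 10+12=22
a = 11: 11+11=22, 11+12=23
a = 12: 12+12=24
Distinct sums: {-8, -5, -3, -2, 0, 2, 5, 6, 7, 8, 9, 10, 11, 12, 13, 16, 17, 18, 20, 21, 22, 23, 24}
|A + A| = 23

|A + A| = 23


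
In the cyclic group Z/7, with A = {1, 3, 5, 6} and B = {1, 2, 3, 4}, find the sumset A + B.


Work in Z/7Z: reduce every sum a + b modulo 7.
Enumerate all 16 pairs:
a = 1: 1+1=2, 1+2=3, 1+3=4, 1+4=5
a = 3: 3+1=4, 3+2=5, 3+3=6, 3+4=0
a = 5: 5+1=6, 5+2=0, 5+3=1, 5+4=2
a = 6: 6+1=0, 6+2=1, 6+3=2, 6+4=3
Distinct residues collected: {0, 1, 2, 3, 4, 5, 6}
|A + B| = 7 (out of 7 total residues).

A + B = {0, 1, 2, 3, 4, 5, 6}


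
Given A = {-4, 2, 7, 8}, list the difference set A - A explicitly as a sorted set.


A - A = {a - a' : a, a' ∈ A}.
Compute a - a' for each ordered pair (a, a'):
a = -4: -4--4=0, -4-2=-6, -4-7=-11, -4-8=-12
a = 2: 2--4=6, 2-2=0, 2-7=-5, 2-8=-6
a = 7: 7--4=11, 7-2=5, 7-7=0, 7-8=-1
a = 8: 8--4=12, 8-2=6, 8-7=1, 8-8=0
Collecting distinct values (and noting 0 appears from a-a):
A - A = {-12, -11, -6, -5, -1, 0, 1, 5, 6, 11, 12}
|A - A| = 11

A - A = {-12, -11, -6, -5, -1, 0, 1, 5, 6, 11, 12}


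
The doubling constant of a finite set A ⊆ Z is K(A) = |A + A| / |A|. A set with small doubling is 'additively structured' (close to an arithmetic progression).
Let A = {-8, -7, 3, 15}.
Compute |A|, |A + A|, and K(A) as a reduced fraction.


|A| = 4.
Compute A + A by enumerating all 16 pairs.
A + A = {-16, -15, -14, -5, -4, 6, 7, 8, 18, 30}, so |A + A| = 10.
K = |A + A| / |A| = 10/4 = 5/2 ≈ 2.5000.
Reference: AP of size 4 gives K = 7/4 ≈ 1.7500; a fully generic set of size 4 gives K ≈ 2.5000.

|A| = 4, |A + A| = 10, K = 10/4 = 5/2.


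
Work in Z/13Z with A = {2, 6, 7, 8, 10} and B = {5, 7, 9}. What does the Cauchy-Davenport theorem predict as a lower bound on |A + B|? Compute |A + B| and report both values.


Cauchy-Davenport: |A + B| ≥ min(p, |A| + |B| - 1) for A, B nonempty in Z/pZ.
|A| = 5, |B| = 3, p = 13.
CD lower bound = min(13, 5 + 3 - 1) = min(13, 7) = 7.
Compute A + B mod 13 directly:
a = 2: 2+5=7, 2+7=9, 2+9=11
a = 6: 6+5=11, 6+7=0, 6+9=2
a = 7: 7+5=12, 7+7=1, 7+9=3
a = 8: 8+5=0, 8+7=2, 8+9=4
a = 10: 10+5=2, 10+7=4, 10+9=6
A + B = {0, 1, 2, 3, 4, 6, 7, 9, 11, 12}, so |A + B| = 10.
Verify: 10 ≥ 7? Yes ✓.

CD lower bound = 7, actual |A + B| = 10.


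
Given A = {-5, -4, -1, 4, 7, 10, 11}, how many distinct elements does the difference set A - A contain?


A - A = {a - a' : a, a' ∈ A}; |A| = 7.
Bounds: 2|A|-1 ≤ |A - A| ≤ |A|² - |A| + 1, i.e. 13 ≤ |A - A| ≤ 43.
Note: 0 ∈ A - A always (from a - a). The set is symmetric: if d ∈ A - A then -d ∈ A - A.
Enumerate nonzero differences d = a - a' with a > a' (then include -d):
Positive differences: {1, 3, 4, 5, 6, 7, 8, 9, 11, 12, 14, 15, 16}
Full difference set: {0} ∪ (positive diffs) ∪ (negative diffs).
|A - A| = 1 + 2·13 = 27 (matches direct enumeration: 27).

|A - A| = 27


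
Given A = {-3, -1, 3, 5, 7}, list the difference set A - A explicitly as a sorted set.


A - A = {a - a' : a, a' ∈ A}.
Compute a - a' for each ordered pair (a, a'):
a = -3: -3--3=0, -3--1=-2, -3-3=-6, -3-5=-8, -3-7=-10
a = -1: -1--3=2, -1--1=0, -1-3=-4, -1-5=-6, -1-7=-8
a = 3: 3--3=6, 3--1=4, 3-3=0, 3-5=-2, 3-7=-4
a = 5: 5--3=8, 5--1=6, 5-3=2, 5-5=0, 5-7=-2
a = 7: 7--3=10, 7--1=8, 7-3=4, 7-5=2, 7-7=0
Collecting distinct values (and noting 0 appears from a-a):
A - A = {-10, -8, -6, -4, -2, 0, 2, 4, 6, 8, 10}
|A - A| = 11

A - A = {-10, -8, -6, -4, -2, 0, 2, 4, 6, 8, 10}


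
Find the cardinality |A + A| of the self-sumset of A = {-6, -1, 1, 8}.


A + A = {a + a' : a, a' ∈ A}; |A| = 4.
General bounds: 2|A| - 1 ≤ |A + A| ≤ |A|(|A|+1)/2, i.e. 7 ≤ |A + A| ≤ 10.
Lower bound 2|A|-1 is attained iff A is an arithmetic progression.
Enumerate sums a + a' for a ≤ a' (symmetric, so this suffices):
a = -6: -6+-6=-12, -6+-1=-7, -6+1=-5, -6+8=2
a = -1: -1+-1=-2, -1+1=0, -1+8=7
a = 1: 1+1=2, 1+8=9
a = 8: 8+8=16
Distinct sums: {-12, -7, -5, -2, 0, 2, 7, 9, 16}
|A + A| = 9

|A + A| = 9


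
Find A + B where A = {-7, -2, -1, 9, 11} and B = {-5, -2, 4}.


A + B = {a + b : a ∈ A, b ∈ B}.
Enumerate all |A|·|B| = 5·3 = 15 pairs (a, b) and collect distinct sums.
a = -7: -7+-5=-12, -7+-2=-9, -7+4=-3
a = -2: -2+-5=-7, -2+-2=-4, -2+4=2
a = -1: -1+-5=-6, -1+-2=-3, -1+4=3
a = 9: 9+-5=4, 9+-2=7, 9+4=13
a = 11: 11+-5=6, 11+-2=9, 11+4=15
Collecting distinct sums: A + B = {-12, -9, -7, -6, -4, -3, 2, 3, 4, 6, 7, 9, 13, 15}
|A + B| = 14

A + B = {-12, -9, -7, -6, -4, -3, 2, 3, 4, 6, 7, 9, 13, 15}


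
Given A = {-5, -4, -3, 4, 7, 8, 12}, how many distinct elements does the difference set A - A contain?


A - A = {a - a' : a, a' ∈ A}; |A| = 7.
Bounds: 2|A|-1 ≤ |A - A| ≤ |A|² - |A| + 1, i.e. 13 ≤ |A - A| ≤ 43.
Note: 0 ∈ A - A always (from a - a). The set is symmetric: if d ∈ A - A then -d ∈ A - A.
Enumerate nonzero differences d = a - a' with a > a' (then include -d):
Positive differences: {1, 2, 3, 4, 5, 7, 8, 9, 10, 11, 12, 13, 15, 16, 17}
Full difference set: {0} ∪ (positive diffs) ∪ (negative diffs).
|A - A| = 1 + 2·15 = 31 (matches direct enumeration: 31).

|A - A| = 31


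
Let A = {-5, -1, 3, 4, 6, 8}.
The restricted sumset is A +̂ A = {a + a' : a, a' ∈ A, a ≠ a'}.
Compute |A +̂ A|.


Restricted sumset: A +̂ A = {a + a' : a ∈ A, a' ∈ A, a ≠ a'}.
Equivalently, take A + A and drop any sum 2a that is achievable ONLY as a + a for a ∈ A (i.e. sums representable only with equal summands).
Enumerate pairs (a, a') with a < a' (symmetric, so each unordered pair gives one sum; this covers all a ≠ a'):
  -5 + -1 = -6
  -5 + 3 = -2
  -5 + 4 = -1
  -5 + 6 = 1
  -5 + 8 = 3
  -1 + 3 = 2
  -1 + 4 = 3
  -1 + 6 = 5
  -1 + 8 = 7
  3 + 4 = 7
  3 + 6 = 9
  3 + 8 = 11
  4 + 6 = 10
  4 + 8 = 12
  6 + 8 = 14
Collected distinct sums: {-6, -2, -1, 1, 2, 3, 5, 7, 9, 10, 11, 12, 14}
|A +̂ A| = 13
(Reference bound: |A +̂ A| ≥ 2|A| - 3 for |A| ≥ 2, with |A| = 6 giving ≥ 9.)

|A +̂ A| = 13


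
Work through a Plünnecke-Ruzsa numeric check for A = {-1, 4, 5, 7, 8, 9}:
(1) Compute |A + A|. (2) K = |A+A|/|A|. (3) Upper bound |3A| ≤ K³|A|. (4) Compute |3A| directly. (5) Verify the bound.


|A| = 6.
Step 1: Compute A + A by enumerating all 36 pairs.
A + A = {-2, 3, 4, 6, 7, 8, 9, 10, 11, 12, 13, 14, 15, 16, 17, 18}, so |A + A| = 16.
Step 2: Doubling constant K = |A + A|/|A| = 16/6 = 16/6 ≈ 2.6667.
Step 3: Plünnecke-Ruzsa gives |3A| ≤ K³·|A| = (2.6667)³ · 6 ≈ 113.7778.
Step 4: Compute 3A = A + A + A directly by enumerating all triples (a,b,c) ∈ A³; |3A| = 26.
Step 5: Check 26 ≤ 113.7778? Yes ✓.

K = 16/6, Plünnecke-Ruzsa bound K³|A| ≈ 113.7778, |3A| = 26, inequality holds.


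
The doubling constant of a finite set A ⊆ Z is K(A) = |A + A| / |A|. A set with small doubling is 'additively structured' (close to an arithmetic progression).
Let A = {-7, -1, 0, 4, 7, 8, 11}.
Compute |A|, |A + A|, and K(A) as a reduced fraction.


|A| = 7.
Compute A + A by enumerating all 49 pairs.
A + A = {-14, -8, -7, -3, -2, -1, 0, 1, 3, 4, 6, 7, 8, 10, 11, 12, 14, 15, 16, 18, 19, 22}, so |A + A| = 22.
K = |A + A| / |A| = 22/7 (already in lowest terms) ≈ 3.1429.
Reference: AP of size 7 gives K = 13/7 ≈ 1.8571; a fully generic set of size 7 gives K ≈ 4.0000.

|A| = 7, |A + A| = 22, K = 22/7.


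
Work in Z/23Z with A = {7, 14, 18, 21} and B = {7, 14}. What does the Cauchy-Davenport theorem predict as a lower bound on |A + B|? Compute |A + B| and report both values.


Cauchy-Davenport: |A + B| ≥ min(p, |A| + |B| - 1) for A, B nonempty in Z/pZ.
|A| = 4, |B| = 2, p = 23.
CD lower bound = min(23, 4 + 2 - 1) = min(23, 5) = 5.
Compute A + B mod 23 directly:
a = 7: 7+7=14, 7+14=21
a = 14: 14+7=21, 14+14=5
a = 18: 18+7=2, 18+14=9
a = 21: 21+7=5, 21+14=12
A + B = {2, 5, 9, 12, 14, 21}, so |A + B| = 6.
Verify: 6 ≥ 5? Yes ✓.

CD lower bound = 5, actual |A + B| = 6.


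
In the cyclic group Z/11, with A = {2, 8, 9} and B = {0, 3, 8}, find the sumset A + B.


Work in Z/11Z: reduce every sum a + b modulo 11.
Enumerate all 9 pairs:
a = 2: 2+0=2, 2+3=5, 2+8=10
a = 8: 8+0=8, 8+3=0, 8+8=5
a = 9: 9+0=9, 9+3=1, 9+8=6
Distinct residues collected: {0, 1, 2, 5, 6, 8, 9, 10}
|A + B| = 8 (out of 11 total residues).

A + B = {0, 1, 2, 5, 6, 8, 9, 10}


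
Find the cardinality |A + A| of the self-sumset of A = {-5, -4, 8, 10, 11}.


A + A = {a + a' : a, a' ∈ A}; |A| = 5.
General bounds: 2|A| - 1 ≤ |A + A| ≤ |A|(|A|+1)/2, i.e. 9 ≤ |A + A| ≤ 15.
Lower bound 2|A|-1 is attained iff A is an arithmetic progression.
Enumerate sums a + a' for a ≤ a' (symmetric, so this suffices):
a = -5: -5+-5=-10, -5+-4=-9, -5+8=3, -5+10=5, -5+11=6
a = -4: -4+-4=-8, -4+8=4, -4+10=6, -4+11=7
a = 8: 8+8=16, 8+10=18, 8+11=19
a = 10: 10+10=20, 10+11=21
a = 11: 11+11=22
Distinct sums: {-10, -9, -8, 3, 4, 5, 6, 7, 16, 18, 19, 20, 21, 22}
|A + A| = 14

|A + A| = 14


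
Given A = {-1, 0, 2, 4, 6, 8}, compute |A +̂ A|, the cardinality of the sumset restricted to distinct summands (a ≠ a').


Restricted sumset: A +̂ A = {a + a' : a ∈ A, a' ∈ A, a ≠ a'}.
Equivalently, take A + A and drop any sum 2a that is achievable ONLY as a + a for a ∈ A (i.e. sums representable only with equal summands).
Enumerate pairs (a, a') with a < a' (symmetric, so each unordered pair gives one sum; this covers all a ≠ a'):
  -1 + 0 = -1
  -1 + 2 = 1
  -1 + 4 = 3
  -1 + 6 = 5
  -1 + 8 = 7
  0 + 2 = 2
  0 + 4 = 4
  0 + 6 = 6
  0 + 8 = 8
  2 + 4 = 6
  2 + 6 = 8
  2 + 8 = 10
  4 + 6 = 10
  4 + 8 = 12
  6 + 8 = 14
Collected distinct sums: {-1, 1, 2, 3, 4, 5, 6, 7, 8, 10, 12, 14}
|A +̂ A| = 12
(Reference bound: |A +̂ A| ≥ 2|A| - 3 for |A| ≥ 2, with |A| = 6 giving ≥ 9.)

|A +̂ A| = 12


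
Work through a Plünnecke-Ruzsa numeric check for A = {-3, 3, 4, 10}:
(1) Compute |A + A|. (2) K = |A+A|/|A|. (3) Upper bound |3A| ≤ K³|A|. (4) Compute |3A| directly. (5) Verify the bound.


|A| = 4.
Step 1: Compute A + A by enumerating all 16 pairs.
A + A = {-6, 0, 1, 6, 7, 8, 13, 14, 20}, so |A + A| = 9.
Step 2: Doubling constant K = |A + A|/|A| = 9/4 = 9/4 ≈ 2.2500.
Step 3: Plünnecke-Ruzsa gives |3A| ≤ K³·|A| = (2.2500)³ · 4 ≈ 45.5625.
Step 4: Compute 3A = A + A + A directly by enumerating all triples (a,b,c) ∈ A³; |3A| = 16.
Step 5: Check 16 ≤ 45.5625? Yes ✓.

K = 9/4, Plünnecke-Ruzsa bound K³|A| ≈ 45.5625, |3A| = 16, inequality holds.


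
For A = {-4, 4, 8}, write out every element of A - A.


A - A = {a - a' : a, a' ∈ A}.
Compute a - a' for each ordered pair (a, a'):
a = -4: -4--4=0, -4-4=-8, -4-8=-12
a = 4: 4--4=8, 4-4=0, 4-8=-4
a = 8: 8--4=12, 8-4=4, 8-8=0
Collecting distinct values (and noting 0 appears from a-a):
A - A = {-12, -8, -4, 0, 4, 8, 12}
|A - A| = 7

A - A = {-12, -8, -4, 0, 4, 8, 12}


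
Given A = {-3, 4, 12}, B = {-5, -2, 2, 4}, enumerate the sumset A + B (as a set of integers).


A + B = {a + b : a ∈ A, b ∈ B}.
Enumerate all |A|·|B| = 3·4 = 12 pairs (a, b) and collect distinct sums.
a = -3: -3+-5=-8, -3+-2=-5, -3+2=-1, -3+4=1
a = 4: 4+-5=-1, 4+-2=2, 4+2=6, 4+4=8
a = 12: 12+-5=7, 12+-2=10, 12+2=14, 12+4=16
Collecting distinct sums: A + B = {-8, -5, -1, 1, 2, 6, 7, 8, 10, 14, 16}
|A + B| = 11

A + B = {-8, -5, -1, 1, 2, 6, 7, 8, 10, 14, 16}


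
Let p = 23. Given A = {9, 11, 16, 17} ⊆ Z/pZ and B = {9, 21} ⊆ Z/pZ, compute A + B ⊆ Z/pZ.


Work in Z/23Z: reduce every sum a + b modulo 23.
Enumerate all 8 pairs:
a = 9: 9+9=18, 9+21=7
a = 11: 11+9=20, 11+21=9
a = 16: 16+9=2, 16+21=14
a = 17: 17+9=3, 17+21=15
Distinct residues collected: {2, 3, 7, 9, 14, 15, 18, 20}
|A + B| = 8 (out of 23 total residues).

A + B = {2, 3, 7, 9, 14, 15, 18, 20}


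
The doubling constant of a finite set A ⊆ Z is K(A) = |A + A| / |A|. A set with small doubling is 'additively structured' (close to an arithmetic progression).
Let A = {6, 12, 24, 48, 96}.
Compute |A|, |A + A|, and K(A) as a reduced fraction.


|A| = 5.
Compute A + A by enumerating all 25 pairs.
A + A = {12, 18, 24, 30, 36, 48, 54, 60, 72, 96, 102, 108, 120, 144, 192}, so |A + A| = 15.
K = |A + A| / |A| = 15/5 = 3/1 ≈ 3.0000.
Reference: AP of size 5 gives K = 9/5 ≈ 1.8000; a fully generic set of size 5 gives K ≈ 3.0000.

|A| = 5, |A + A| = 15, K = 15/5 = 3/1.


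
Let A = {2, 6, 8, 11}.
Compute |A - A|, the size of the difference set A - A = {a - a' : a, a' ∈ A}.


A - A = {a - a' : a, a' ∈ A}; |A| = 4.
Bounds: 2|A|-1 ≤ |A - A| ≤ |A|² - |A| + 1, i.e. 7 ≤ |A - A| ≤ 13.
Note: 0 ∈ A - A always (from a - a). The set is symmetric: if d ∈ A - A then -d ∈ A - A.
Enumerate nonzero differences d = a - a' with a > a' (then include -d):
Positive differences: {2, 3, 4, 5, 6, 9}
Full difference set: {0} ∪ (positive diffs) ∪ (negative diffs).
|A - A| = 1 + 2·6 = 13 (matches direct enumeration: 13).

|A - A| = 13


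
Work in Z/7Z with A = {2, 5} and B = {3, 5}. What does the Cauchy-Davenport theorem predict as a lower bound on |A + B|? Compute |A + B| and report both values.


Cauchy-Davenport: |A + B| ≥ min(p, |A| + |B| - 1) for A, B nonempty in Z/pZ.
|A| = 2, |B| = 2, p = 7.
CD lower bound = min(7, 2 + 2 - 1) = min(7, 3) = 3.
Compute A + B mod 7 directly:
a = 2: 2+3=5, 2+5=0
a = 5: 5+3=1, 5+5=3
A + B = {0, 1, 3, 5}, so |A + B| = 4.
Verify: 4 ≥ 3? Yes ✓.

CD lower bound = 3, actual |A + B| = 4.


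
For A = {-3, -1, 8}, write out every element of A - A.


A - A = {a - a' : a, a' ∈ A}.
Compute a - a' for each ordered pair (a, a'):
a = -3: -3--3=0, -3--1=-2, -3-8=-11
a = -1: -1--3=2, -1--1=0, -1-8=-9
a = 8: 8--3=11, 8--1=9, 8-8=0
Collecting distinct values (and noting 0 appears from a-a):
A - A = {-11, -9, -2, 0, 2, 9, 11}
|A - A| = 7

A - A = {-11, -9, -2, 0, 2, 9, 11}


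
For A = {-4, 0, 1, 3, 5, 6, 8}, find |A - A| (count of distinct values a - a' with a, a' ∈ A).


A - A = {a - a' : a, a' ∈ A}; |A| = 7.
Bounds: 2|A|-1 ≤ |A - A| ≤ |A|² - |A| + 1, i.e. 13 ≤ |A - A| ≤ 43.
Note: 0 ∈ A - A always (from a - a). The set is symmetric: if d ∈ A - A then -d ∈ A - A.
Enumerate nonzero differences d = a - a' with a > a' (then include -d):
Positive differences: {1, 2, 3, 4, 5, 6, 7, 8, 9, 10, 12}
Full difference set: {0} ∪ (positive diffs) ∪ (negative diffs).
|A - A| = 1 + 2·11 = 23 (matches direct enumeration: 23).

|A - A| = 23


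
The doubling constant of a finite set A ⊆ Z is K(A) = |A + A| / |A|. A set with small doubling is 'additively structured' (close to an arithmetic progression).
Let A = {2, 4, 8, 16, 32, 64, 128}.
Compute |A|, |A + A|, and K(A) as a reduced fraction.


|A| = 7.
Compute A + A by enumerating all 49 pairs.
A + A = {4, 6, 8, 10, 12, 16, 18, 20, 24, 32, 34, 36, 40, 48, 64, 66, 68, 72, 80, 96, 128, 130, 132, 136, 144, 160, 192, 256}, so |A + A| = 28.
K = |A + A| / |A| = 28/7 = 4/1 ≈ 4.0000.
Reference: AP of size 7 gives K = 13/7 ≈ 1.8571; a fully generic set of size 7 gives K ≈ 4.0000.

|A| = 7, |A + A| = 28, K = 28/7 = 4/1.


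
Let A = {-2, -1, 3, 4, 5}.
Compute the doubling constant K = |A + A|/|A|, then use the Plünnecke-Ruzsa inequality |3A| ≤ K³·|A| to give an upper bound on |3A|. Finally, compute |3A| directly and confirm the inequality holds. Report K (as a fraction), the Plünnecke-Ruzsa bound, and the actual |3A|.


|A| = 5.
Step 1: Compute A + A by enumerating all 25 pairs.
A + A = {-4, -3, -2, 1, 2, 3, 4, 6, 7, 8, 9, 10}, so |A + A| = 12.
Step 2: Doubling constant K = |A + A|/|A| = 12/5 = 12/5 ≈ 2.4000.
Step 3: Plünnecke-Ruzsa gives |3A| ≤ K³·|A| = (2.4000)³ · 5 ≈ 69.1200.
Step 4: Compute 3A = A + A + A directly by enumerating all triples (a,b,c) ∈ A³; |3A| = 21.
Step 5: Check 21 ≤ 69.1200? Yes ✓.

K = 12/5, Plünnecke-Ruzsa bound K³|A| ≈ 69.1200, |3A| = 21, inequality holds.


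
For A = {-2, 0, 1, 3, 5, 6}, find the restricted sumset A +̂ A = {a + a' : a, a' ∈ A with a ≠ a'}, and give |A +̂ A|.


Restricted sumset: A +̂ A = {a + a' : a ∈ A, a' ∈ A, a ≠ a'}.
Equivalently, take A + A and drop any sum 2a that is achievable ONLY as a + a for a ∈ A (i.e. sums representable only with equal summands).
Enumerate pairs (a, a') with a < a' (symmetric, so each unordered pair gives one sum; this covers all a ≠ a'):
  -2 + 0 = -2
  -2 + 1 = -1
  -2 + 3 = 1
  -2 + 5 = 3
  -2 + 6 = 4
  0 + 1 = 1
  0 + 3 = 3
  0 + 5 = 5
  0 + 6 = 6
  1 + 3 = 4
  1 + 5 = 6
  1 + 6 = 7
  3 + 5 = 8
  3 + 6 = 9
  5 + 6 = 11
Collected distinct sums: {-2, -1, 1, 3, 4, 5, 6, 7, 8, 9, 11}
|A +̂ A| = 11
(Reference bound: |A +̂ A| ≥ 2|A| - 3 for |A| ≥ 2, with |A| = 6 giving ≥ 9.)

|A +̂ A| = 11


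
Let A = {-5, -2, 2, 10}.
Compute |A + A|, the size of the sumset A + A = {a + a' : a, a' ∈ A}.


A + A = {a + a' : a, a' ∈ A}; |A| = 4.
General bounds: 2|A| - 1 ≤ |A + A| ≤ |A|(|A|+1)/2, i.e. 7 ≤ |A + A| ≤ 10.
Lower bound 2|A|-1 is attained iff A is an arithmetic progression.
Enumerate sums a + a' for a ≤ a' (symmetric, so this suffices):
a = -5: -5+-5=-10, -5+-2=-7, -5+2=-3, -5+10=5
a = -2: -2+-2=-4, -2+2=0, -2+10=8
a = 2: 2+2=4, 2+10=12
a = 10: 10+10=20
Distinct sums: {-10, -7, -4, -3, 0, 4, 5, 8, 12, 20}
|A + A| = 10

|A + A| = 10


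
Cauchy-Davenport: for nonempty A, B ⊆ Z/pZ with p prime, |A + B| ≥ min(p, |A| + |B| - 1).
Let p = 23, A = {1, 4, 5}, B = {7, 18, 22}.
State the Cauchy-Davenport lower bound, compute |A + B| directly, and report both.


Cauchy-Davenport: |A + B| ≥ min(p, |A| + |B| - 1) for A, B nonempty in Z/pZ.
|A| = 3, |B| = 3, p = 23.
CD lower bound = min(23, 3 + 3 - 1) = min(23, 5) = 5.
Compute A + B mod 23 directly:
a = 1: 1+7=8, 1+18=19, 1+22=0
a = 4: 4+7=11, 4+18=22, 4+22=3
a = 5: 5+7=12, 5+18=0, 5+22=4
A + B = {0, 3, 4, 8, 11, 12, 19, 22}, so |A + B| = 8.
Verify: 8 ≥ 5? Yes ✓.

CD lower bound = 5, actual |A + B| = 8.


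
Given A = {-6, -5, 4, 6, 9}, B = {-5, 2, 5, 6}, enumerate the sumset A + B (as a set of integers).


A + B = {a + b : a ∈ A, b ∈ B}.
Enumerate all |A|·|B| = 5·4 = 20 pairs (a, b) and collect distinct sums.
a = -6: -6+-5=-11, -6+2=-4, -6+5=-1, -6+6=0
a = -5: -5+-5=-10, -5+2=-3, -5+5=0, -5+6=1
a = 4: 4+-5=-1, 4+2=6, 4+5=9, 4+6=10
a = 6: 6+-5=1, 6+2=8, 6+5=11, 6+6=12
a = 9: 9+-5=4, 9+2=11, 9+5=14, 9+6=15
Collecting distinct sums: A + B = {-11, -10, -4, -3, -1, 0, 1, 4, 6, 8, 9, 10, 11, 12, 14, 15}
|A + B| = 16

A + B = {-11, -10, -4, -3, -1, 0, 1, 4, 6, 8, 9, 10, 11, 12, 14, 15}


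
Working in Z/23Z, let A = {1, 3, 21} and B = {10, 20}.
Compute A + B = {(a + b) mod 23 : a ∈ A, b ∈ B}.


Work in Z/23Z: reduce every sum a + b modulo 23.
Enumerate all 6 pairs:
a = 1: 1+10=11, 1+20=21
a = 3: 3+10=13, 3+20=0
a = 21: 21+10=8, 21+20=18
Distinct residues collected: {0, 8, 11, 13, 18, 21}
|A + B| = 6 (out of 23 total residues).

A + B = {0, 8, 11, 13, 18, 21}


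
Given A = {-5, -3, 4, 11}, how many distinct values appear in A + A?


A + A = {a + a' : a, a' ∈ A}; |A| = 4.
General bounds: 2|A| - 1 ≤ |A + A| ≤ |A|(|A|+1)/2, i.e. 7 ≤ |A + A| ≤ 10.
Lower bound 2|A|-1 is attained iff A is an arithmetic progression.
Enumerate sums a + a' for a ≤ a' (symmetric, so this suffices):
a = -5: -5+-5=-10, -5+-3=-8, -5+4=-1, -5+11=6
a = -3: -3+-3=-6, -3+4=1, -3+11=8
a = 4: 4+4=8, 4+11=15
a = 11: 11+11=22
Distinct sums: {-10, -8, -6, -1, 1, 6, 8, 15, 22}
|A + A| = 9

|A + A| = 9


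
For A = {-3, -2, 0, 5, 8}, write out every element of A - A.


A - A = {a - a' : a, a' ∈ A}.
Compute a - a' for each ordered pair (a, a'):
a = -3: -3--3=0, -3--2=-1, -3-0=-3, -3-5=-8, -3-8=-11
a = -2: -2--3=1, -2--2=0, -2-0=-2, -2-5=-7, -2-8=-10
a = 0: 0--3=3, 0--2=2, 0-0=0, 0-5=-5, 0-8=-8
a = 5: 5--3=8, 5--2=7, 5-0=5, 5-5=0, 5-8=-3
a = 8: 8--3=11, 8--2=10, 8-0=8, 8-5=3, 8-8=0
Collecting distinct values (and noting 0 appears from a-a):
A - A = {-11, -10, -8, -7, -5, -3, -2, -1, 0, 1, 2, 3, 5, 7, 8, 10, 11}
|A - A| = 17

A - A = {-11, -10, -8, -7, -5, -3, -2, -1, 0, 1, 2, 3, 5, 7, 8, 10, 11}


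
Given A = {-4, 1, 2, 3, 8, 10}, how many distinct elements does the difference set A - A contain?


A - A = {a - a' : a, a' ∈ A}; |A| = 6.
Bounds: 2|A|-1 ≤ |A - A| ≤ |A|² - |A| + 1, i.e. 11 ≤ |A - A| ≤ 31.
Note: 0 ∈ A - A always (from a - a). The set is symmetric: if d ∈ A - A then -d ∈ A - A.
Enumerate nonzero differences d = a - a' with a > a' (then include -d):
Positive differences: {1, 2, 5, 6, 7, 8, 9, 12, 14}
Full difference set: {0} ∪ (positive diffs) ∪ (negative diffs).
|A - A| = 1 + 2·9 = 19 (matches direct enumeration: 19).

|A - A| = 19
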